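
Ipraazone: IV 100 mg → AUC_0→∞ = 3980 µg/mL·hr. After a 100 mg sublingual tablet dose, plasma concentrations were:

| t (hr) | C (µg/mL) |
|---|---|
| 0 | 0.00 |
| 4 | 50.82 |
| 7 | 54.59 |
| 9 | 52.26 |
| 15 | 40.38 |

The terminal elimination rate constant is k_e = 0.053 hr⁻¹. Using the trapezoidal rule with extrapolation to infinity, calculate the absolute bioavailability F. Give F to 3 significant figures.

Trapezoidal AUC_0→15 (sublingual tablet):
  [0→4]: (0.00+50.82)/2 × 4 = 101.64
  [4→7]: (50.82+54.59)/2 × 3 = 158.115
  [7→9]: (54.59+52.26)/2 × 2 = 106.85
  [9→15]: (52.26+40.38)/2 × 6 = 277.92
  Sum = 644.525 µg/mL·hr
Tail: C_last/k_e = 40.38/0.053 = 761.887
AUC_0→∞ (sublingual tablet) = 644.525 + 761.887 = 1406.412 µg/mL·hr
F = (AUC_ev/D_ev)/(AUC_iv/D_iv) = (1406.412/100)/(3980/100) = 14.06412/39.8 = 0.3534

F = 0.353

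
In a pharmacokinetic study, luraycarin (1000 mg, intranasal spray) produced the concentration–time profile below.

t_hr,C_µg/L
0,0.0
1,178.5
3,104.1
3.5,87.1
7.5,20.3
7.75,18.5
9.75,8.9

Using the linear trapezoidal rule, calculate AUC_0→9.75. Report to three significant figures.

AUC = 667 µg/L·hr

Trapezoidal AUC_0→9.75:
  [0→1]: (0.0+178.5)/2 × 1 = 89.25
  [1→3]: (178.5+104.1)/2 × 2 = 282.6
  [3→3.5]: (104.1+87.1)/2 × 0.5 = 47.8
  [3.5→7.5]: (87.1+20.3)/2 × 4 = 214.8
  [7.5→7.75]: (20.3+18.5)/2 × 0.25 = 4.85
  [7.75→9.75]: (18.5+8.9)/2 × 2 = 27.4
  Sum = 666.7 µg/L·hr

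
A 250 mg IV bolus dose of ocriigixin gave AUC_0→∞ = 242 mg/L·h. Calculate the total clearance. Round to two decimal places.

CL = Dose_iv / AUC_0→∞
   = 250 / 242 = 1.03306 L/h

CL = 1.03 L/h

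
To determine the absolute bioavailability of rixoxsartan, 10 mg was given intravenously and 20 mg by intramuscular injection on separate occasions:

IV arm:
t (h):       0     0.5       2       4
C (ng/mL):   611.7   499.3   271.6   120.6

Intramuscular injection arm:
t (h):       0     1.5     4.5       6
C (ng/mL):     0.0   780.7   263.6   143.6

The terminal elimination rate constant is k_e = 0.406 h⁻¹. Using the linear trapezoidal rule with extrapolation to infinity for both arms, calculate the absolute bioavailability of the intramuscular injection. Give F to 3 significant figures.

F = 0.910

Trapezoidal AUC_0→4 (IV):
  [0→0.5]: (611.7+499.3)/2 × 0.5 = 277.75
  [0.5→2]: (499.3+271.6)/2 × 1.5 = 578.175
  [2→4]: (271.6+120.6)/2 × 2 = 392.2
  Sum = 1248.125 ng/mL·h
IV tail: 120.6/0.406 = 297.044; AUC_iv,0→∞ = 1248.125 + 297.044 = 1545.169 ng/mL·h
Trapezoidal AUC_0→6 (intramuscular injection):
  [0→1.5]: (0.0+780.7)/2 × 1.5 = 585.525
  [1.5→4.5]: (780.7+263.6)/2 × 3 = 1566.45
  [4.5→6]: (263.6+143.6)/2 × 1.5 = 305.4
  Sum = 2457.375 ng/mL·h
intramuscular injection tail: 143.6/0.406 = 353.695; AUC_ev,0→∞ = 2457.375 + 353.695 = 2811.07 ng/mL·h
F = (AUC_ev/D_ev)/(AUC_iv/D_iv) = (2811.07/20)/(1545.169/10) = 140.5535/154.5169 = 0.9096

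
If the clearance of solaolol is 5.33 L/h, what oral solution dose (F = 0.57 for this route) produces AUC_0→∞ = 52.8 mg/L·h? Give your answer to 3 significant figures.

Dose = CL × AUC_0→∞ / F
     = 5.33 × 52.8 / 0.57 = 493.726 mg

Dose = 494 mg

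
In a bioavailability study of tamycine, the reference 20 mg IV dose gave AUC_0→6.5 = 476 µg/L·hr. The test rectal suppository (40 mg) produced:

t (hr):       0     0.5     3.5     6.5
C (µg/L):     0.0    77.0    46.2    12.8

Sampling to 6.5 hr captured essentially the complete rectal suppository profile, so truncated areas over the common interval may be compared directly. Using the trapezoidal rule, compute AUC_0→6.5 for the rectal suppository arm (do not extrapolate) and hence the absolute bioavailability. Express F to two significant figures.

Trapezoidal AUC_0→6.5 (rectal suppository):
  [0→0.5]: (0.0+77.0)/2 × 0.5 = 19.25
  [0.5→3.5]: (77.0+46.2)/2 × 3 = 184.8
  [3.5→6.5]: (46.2+12.8)/2 × 3 = 88.5
  Sum = 292.55 µg/L·hr
F = (AUC_ev/D_ev)/(AUC_iv/D_iv) = (292.55/40)/(476/20) = 7.31375/23.8 = 0.3073

F = 0.31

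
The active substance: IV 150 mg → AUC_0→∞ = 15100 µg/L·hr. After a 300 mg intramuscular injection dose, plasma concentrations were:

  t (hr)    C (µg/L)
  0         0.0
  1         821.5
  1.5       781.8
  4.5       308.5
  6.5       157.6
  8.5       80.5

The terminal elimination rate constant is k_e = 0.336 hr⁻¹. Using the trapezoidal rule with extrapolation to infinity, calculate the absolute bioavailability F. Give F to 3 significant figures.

F = 0.112

Trapezoidal AUC_0→8.5 (intramuscular injection):
  [0→1]: (0.0+821.5)/2 × 1 = 410.75
  [1→1.5]: (821.5+781.8)/2 × 0.5 = 400.825
  [1.5→4.5]: (781.8+308.5)/2 × 3 = 1635.45
  [4.5→6.5]: (308.5+157.6)/2 × 2 = 466.1
  [6.5→8.5]: (157.6+80.5)/2 × 2 = 238.1
  Sum = 3151.225 µg/L·hr
Tail: C_last/k_e = 80.5/0.336 = 239.583
AUC_0→∞ (intramuscular injection) = 3151.225 + 239.583 = 3390.808 µg/L·hr
F = (AUC_ev/D_ev)/(AUC_iv/D_iv) = (3390.808/300)/(15100/150) = 11.3027/100.667 = 0.1123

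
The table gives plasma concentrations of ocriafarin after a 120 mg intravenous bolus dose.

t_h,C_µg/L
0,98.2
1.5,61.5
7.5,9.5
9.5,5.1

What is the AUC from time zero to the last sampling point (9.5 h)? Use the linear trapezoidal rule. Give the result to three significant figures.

Trapezoidal AUC_0→9.5:
  [0→1.5]: (98.2+61.5)/2 × 1.5 = 119.775
  [1.5→7.5]: (61.5+9.5)/2 × 6 = 213.0
  [7.5→9.5]: (9.5+5.1)/2 × 2 = 14.6
  Sum = 347.375 µg/L·h

AUC = 347 µg/L·h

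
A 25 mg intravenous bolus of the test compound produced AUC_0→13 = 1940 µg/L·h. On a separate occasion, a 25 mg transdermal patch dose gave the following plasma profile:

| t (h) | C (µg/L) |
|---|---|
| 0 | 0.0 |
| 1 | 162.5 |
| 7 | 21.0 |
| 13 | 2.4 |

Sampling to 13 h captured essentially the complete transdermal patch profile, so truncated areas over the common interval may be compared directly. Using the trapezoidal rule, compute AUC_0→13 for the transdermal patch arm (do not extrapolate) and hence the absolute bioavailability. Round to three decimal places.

F = 0.362

Trapezoidal AUC_0→13 (transdermal patch):
  [0→1]: (0.0+162.5)/2 × 1 = 81.25
  [1→7]: (162.5+21.0)/2 × 6 = 550.5
  [7→13]: (21.0+2.4)/2 × 6 = 70.2
  Sum = 701.95 µg/L·h
F = (AUC_ev/D_ev)/(AUC_iv/D_iv) = (701.95/25)/(1940/25) = 28.078/77.6 = 0.3618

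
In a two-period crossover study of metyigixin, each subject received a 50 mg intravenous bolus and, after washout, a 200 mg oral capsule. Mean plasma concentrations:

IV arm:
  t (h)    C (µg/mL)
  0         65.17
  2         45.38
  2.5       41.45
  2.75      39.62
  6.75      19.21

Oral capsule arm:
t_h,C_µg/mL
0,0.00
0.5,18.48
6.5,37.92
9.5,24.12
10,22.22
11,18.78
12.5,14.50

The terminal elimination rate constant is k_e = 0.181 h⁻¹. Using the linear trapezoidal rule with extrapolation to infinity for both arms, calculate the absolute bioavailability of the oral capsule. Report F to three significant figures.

F = 0.276

Trapezoidal AUC_0→6.75 (IV):
  [0→2]: (65.17+45.38)/2 × 2 = 110.55
  [2→2.5]: (45.38+41.45)/2 × 0.5 = 21.7075
  [2.5→2.75]: (41.45+39.62)/2 × 0.25 = 10.13375
  [2.75→6.75]: (39.62+19.21)/2 × 4 = 117.66
  Sum = 260.05125 µg/mL·h
IV tail: 19.21/0.181 = 106.133; AUC_iv,0→∞ = 260.05125 + 106.133 = 366.18425 µg/mL·h
Trapezoidal AUC_0→12.5 (oral capsule):
  [0→0.5]: (0.00+18.48)/2 × 0.5 = 4.62
  [0.5→6.5]: (18.48+37.92)/2 × 6 = 169.2
  [6.5→9.5]: (37.92+24.12)/2 × 3 = 93.06
  [9.5→10]: (24.12+22.22)/2 × 0.5 = 11.585
  [10→11]: (22.22+18.78)/2 × 1 = 20.5
  [11→12.5]: (18.78+14.50)/2 × 1.5 = 24.96
  Sum = 323.925 µg/mL·h
oral capsule tail: 14.50/0.181 = 80.110; AUC_ev,0→∞ = 323.925 + 80.110 = 404.035 µg/mL·h
F = (AUC_ev/D_ev)/(AUC_iv/D_iv) = (404.035/200)/(366.18425/50) = 2.020175/7.323685 = 0.2758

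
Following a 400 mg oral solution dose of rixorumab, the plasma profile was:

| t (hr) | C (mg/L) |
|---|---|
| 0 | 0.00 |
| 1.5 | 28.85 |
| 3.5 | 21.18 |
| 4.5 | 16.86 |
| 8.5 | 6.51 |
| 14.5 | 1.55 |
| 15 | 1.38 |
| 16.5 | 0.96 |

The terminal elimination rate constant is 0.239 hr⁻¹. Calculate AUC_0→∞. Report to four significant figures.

AUC = 168.1 mg/L·hr

Trapezoidal AUC_0→16.5:
  [0→1.5]: (0.00+28.85)/2 × 1.5 = 21.6375
  [1.5→3.5]: (28.85+21.18)/2 × 2 = 50.03
  [3.5→4.5]: (21.18+16.86)/2 × 1 = 19.02
  [4.5→8.5]: (16.86+6.51)/2 × 4 = 46.74
  [8.5→14.5]: (6.51+1.55)/2 × 6 = 24.18
  [14.5→15]: (1.55+1.38)/2 × 0.5 = 0.7325
  [15→16.5]: (1.38+0.96)/2 × 1.5 = 1.755
  Sum = 164.095 mg/L·hr
Extrapolated tail: C_last / k_e = 0.96 / 0.239 = 4.017
AUC_0→∞ = 164.095 + 4.017 = 168.112 mg/L·hr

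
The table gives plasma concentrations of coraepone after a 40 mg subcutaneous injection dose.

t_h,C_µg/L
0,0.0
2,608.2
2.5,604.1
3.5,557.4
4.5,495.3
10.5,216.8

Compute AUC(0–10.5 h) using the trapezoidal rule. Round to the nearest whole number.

AUC = 4155 µg/L·h

Trapezoidal AUC_0→10.5:
  [0→2]: (0.0+608.2)/2 × 2 = 608.2
  [2→2.5]: (608.2+604.1)/2 × 0.5 = 303.075
  [2.5→3.5]: (604.1+557.4)/2 × 1 = 580.75
  [3.5→4.5]: (557.4+495.3)/2 × 1 = 526.35
  [4.5→10.5]: (495.3+216.8)/2 × 6 = 2136.3
  Sum = 4154.675 µg/L·h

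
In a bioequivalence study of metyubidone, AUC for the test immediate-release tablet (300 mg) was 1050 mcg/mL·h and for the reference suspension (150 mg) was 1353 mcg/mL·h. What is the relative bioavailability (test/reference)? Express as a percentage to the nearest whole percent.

F_rel = (AUC_test/D_test) / (AUC_ref/D_ref)
      = (1050/300) / (1353/150)
      = 3.5 / 9.02 = 0.3880 = 38.80%

F_rel = 39%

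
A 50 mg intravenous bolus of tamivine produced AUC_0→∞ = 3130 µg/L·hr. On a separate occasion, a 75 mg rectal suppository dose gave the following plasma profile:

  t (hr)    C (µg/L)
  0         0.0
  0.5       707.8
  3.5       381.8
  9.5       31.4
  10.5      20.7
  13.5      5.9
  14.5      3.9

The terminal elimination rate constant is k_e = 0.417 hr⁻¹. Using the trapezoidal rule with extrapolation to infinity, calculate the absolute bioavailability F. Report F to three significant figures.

Trapezoidal AUC_0→14.5 (rectal suppository):
  [0→0.5]: (0.0+707.8)/2 × 0.5 = 176.95
  [0.5→3.5]: (707.8+381.8)/2 × 3 = 1634.4
  [3.5→9.5]: (381.8+31.4)/2 × 6 = 1239.6
  [9.5→10.5]: (31.4+20.7)/2 × 1 = 26.05
  [10.5→13.5]: (20.7+5.9)/2 × 3 = 39.9
  [13.5→14.5]: (5.9+3.9)/2 × 1 = 4.9
  Sum = 3121.8 µg/L·hr
Tail: C_last/k_e = 3.9/0.417 = 9.353
AUC_0→∞ (rectal suppository) = 3121.8 + 9.353 = 3131.153 µg/L·hr
F = (AUC_ev/D_ev)/(AUC_iv/D_iv) = (3131.153/75)/(3130/50) = 41.7487/62.6 = 0.6669

F = 0.667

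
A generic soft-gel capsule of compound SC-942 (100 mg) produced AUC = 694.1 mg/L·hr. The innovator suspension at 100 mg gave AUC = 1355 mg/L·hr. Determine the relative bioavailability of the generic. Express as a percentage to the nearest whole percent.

F_rel = 51%

F_rel = (AUC_test/D_test) / (AUC_ref/D_ref)
      = (694.1/100) / (1355/100)
      = 6.941 / 13.55 = 0.5123 = 51.23%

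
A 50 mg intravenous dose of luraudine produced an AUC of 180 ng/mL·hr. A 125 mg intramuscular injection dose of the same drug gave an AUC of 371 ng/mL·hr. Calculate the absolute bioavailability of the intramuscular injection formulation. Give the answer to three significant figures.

F = 0.824

F = (AUC_ev / D_ev) / (AUC_iv / D_iv)
  = (371/125) / (180/50)
  = 2.968 / 3.6 = 0.8244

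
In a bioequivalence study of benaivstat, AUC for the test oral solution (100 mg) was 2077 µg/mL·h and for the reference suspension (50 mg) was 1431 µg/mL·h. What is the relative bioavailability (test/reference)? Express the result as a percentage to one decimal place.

F_rel = 72.6%

F_rel = (AUC_test/D_test) / (AUC_ref/D_ref)
      = (2077/100) / (1431/50)
      = 20.77 / 28.62 = 0.7257 = 72.57%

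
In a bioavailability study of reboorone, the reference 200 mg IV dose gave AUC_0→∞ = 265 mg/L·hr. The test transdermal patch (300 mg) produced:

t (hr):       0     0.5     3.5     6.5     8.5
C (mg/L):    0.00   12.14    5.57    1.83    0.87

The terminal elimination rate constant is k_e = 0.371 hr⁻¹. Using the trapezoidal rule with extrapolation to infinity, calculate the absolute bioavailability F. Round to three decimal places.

Trapezoidal AUC_0→8.5 (transdermal patch):
  [0→0.5]: (0.00+12.14)/2 × 0.5 = 3.035
  [0.5→3.5]: (12.14+5.57)/2 × 3 = 26.565
  [3.5→6.5]: (5.57+1.83)/2 × 3 = 11.1
  [6.5→8.5]: (1.83+0.87)/2 × 2 = 2.7
  Sum = 43.4 mg/L·hr
Tail: C_last/k_e = 0.87/0.371 = 2.345
AUC_0→∞ (transdermal patch) = 43.4 + 2.345 = 45.745 mg/L·hr
F = (AUC_ev/D_ev)/(AUC_iv/D_iv) = (45.745/300)/(265/200) = 0.152483/1.325 = 0.1151

F = 0.115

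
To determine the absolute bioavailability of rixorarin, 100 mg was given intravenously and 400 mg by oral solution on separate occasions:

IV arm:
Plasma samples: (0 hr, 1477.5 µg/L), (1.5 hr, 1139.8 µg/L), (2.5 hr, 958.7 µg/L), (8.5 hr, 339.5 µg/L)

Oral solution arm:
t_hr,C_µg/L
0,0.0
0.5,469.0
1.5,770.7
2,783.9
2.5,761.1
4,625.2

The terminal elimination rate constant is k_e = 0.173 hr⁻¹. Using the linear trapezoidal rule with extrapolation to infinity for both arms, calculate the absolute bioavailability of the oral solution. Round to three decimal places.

F = 0.174

Trapezoidal AUC_0→8.5 (IV):
  [0→1.5]: (1477.5+1139.8)/2 × 1.5 = 1962.975
  [1.5→2.5]: (1139.8+958.7)/2 × 1 = 1049.25
  [2.5→8.5]: (958.7+339.5)/2 × 6 = 3894.6
  Sum = 6906.825 µg/L·hr
IV tail: 339.5/0.173 = 1962.428; AUC_iv,0→∞ = 6906.825 + 1962.428 = 8869.253 µg/L·hr
Trapezoidal AUC_0→4 (oral solution):
  [0→0.5]: (0.0+469.0)/2 × 0.5 = 117.25
  [0.5→1.5]: (469.0+770.7)/2 × 1 = 619.85
  [1.5→2]: (770.7+783.9)/2 × 0.5 = 388.65
  [2→2.5]: (783.9+761.1)/2 × 0.5 = 386.25
  [2.5→4]: (761.1+625.2)/2 × 1.5 = 1039.725
  Sum = 2551.725 µg/L·hr
oral solution tail: 625.2/0.173 = 3613.873; AUC_ev,0→∞ = 2551.725 + 3613.873 = 6165.598 µg/L·hr
F = (AUC_ev/D_ev)/(AUC_iv/D_iv) = (6165.598/400)/(8869.253/100) = 15.413995/88.69253 = 0.1738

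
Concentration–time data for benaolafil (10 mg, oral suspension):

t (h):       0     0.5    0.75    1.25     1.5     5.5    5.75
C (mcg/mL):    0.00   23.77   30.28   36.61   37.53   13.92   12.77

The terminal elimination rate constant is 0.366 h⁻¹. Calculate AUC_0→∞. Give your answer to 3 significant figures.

Trapezoidal AUC_0→5.75:
  [0→0.5]: (0.00+23.77)/2 × 0.5 = 5.9425
  [0.5→0.75]: (23.77+30.28)/2 × 0.25 = 6.75625
  [0.75→1.25]: (30.28+36.61)/2 × 0.5 = 16.7225
  [1.25→1.5]: (36.61+37.53)/2 × 0.25 = 9.2675
  [1.5→5.5]: (37.53+13.92)/2 × 4 = 102.9
  [5.5→5.75]: (13.92+12.77)/2 × 0.25 = 3.33625
  Sum = 144.925 mcg/mL·h
Extrapolated tail: C_last / k_e = 12.77 / 0.366 = 34.891
AUC_0→∞ = 144.925 + 34.891 = 179.816 mcg/mL·h

AUC = 180 mcg/mL·h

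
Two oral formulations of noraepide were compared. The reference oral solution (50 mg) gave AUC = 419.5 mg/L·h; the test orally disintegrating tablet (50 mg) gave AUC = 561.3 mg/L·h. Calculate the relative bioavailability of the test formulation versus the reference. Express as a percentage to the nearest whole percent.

F_rel = (AUC_test/D_test) / (AUC_ref/D_ref)
      = (561.3/50) / (419.5/50)
      = 11.226 / 8.39 = 1.3380 = 133.80%

F_rel = 134%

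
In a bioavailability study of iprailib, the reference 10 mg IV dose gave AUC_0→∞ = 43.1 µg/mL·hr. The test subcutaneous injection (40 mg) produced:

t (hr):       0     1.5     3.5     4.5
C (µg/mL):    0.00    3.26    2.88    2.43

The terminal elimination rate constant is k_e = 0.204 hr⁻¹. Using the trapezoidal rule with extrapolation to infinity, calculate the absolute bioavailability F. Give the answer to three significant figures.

Trapezoidal AUC_0→4.5 (subcutaneous injection):
  [0→1.5]: (0.00+3.26)/2 × 1.5 = 2.445
  [1.5→3.5]: (3.26+2.88)/2 × 2 = 6.14
  [3.5→4.5]: (2.88+2.43)/2 × 1 = 2.655
  Sum = 11.24 µg/mL·hr
Tail: C_last/k_e = 2.43/0.204 = 11.912
AUC_0→∞ (subcutaneous injection) = 11.24 + 11.912 = 23.152 µg/mL·hr
F = (AUC_ev/D_ev)/(AUC_iv/D_iv) = (23.152/40)/(43.1/10) = 0.5788/4.31 = 0.1343

F = 0.134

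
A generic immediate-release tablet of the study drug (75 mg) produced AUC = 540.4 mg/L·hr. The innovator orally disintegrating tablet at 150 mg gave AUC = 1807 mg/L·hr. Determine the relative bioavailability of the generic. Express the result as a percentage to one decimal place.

F_rel = 59.8%

F_rel = (AUC_test/D_test) / (AUC_ref/D_ref)
      = (540.4/75) / (1807/150)
      = 7.20533 / 12.0467 = 0.5981 = 59.81%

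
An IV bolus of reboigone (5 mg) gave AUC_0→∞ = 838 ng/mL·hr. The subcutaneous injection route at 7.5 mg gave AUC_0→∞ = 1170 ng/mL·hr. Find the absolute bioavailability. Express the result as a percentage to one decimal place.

F = 93.1%

F = (AUC_ev / D_ev) / (AUC_iv / D_iv)
  = (1170/7.5) / (838/5)
  = 156 / 167.6 = 0.9308
  = 93.08%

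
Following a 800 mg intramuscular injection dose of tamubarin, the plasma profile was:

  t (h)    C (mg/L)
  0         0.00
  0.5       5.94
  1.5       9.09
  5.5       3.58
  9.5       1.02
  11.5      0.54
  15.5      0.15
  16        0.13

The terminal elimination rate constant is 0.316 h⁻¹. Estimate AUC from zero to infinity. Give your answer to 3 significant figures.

Trapezoidal AUC_0→16:
  [0→0.5]: (0.00+5.94)/2 × 0.5 = 1.485
  [0.5→1.5]: (5.94+9.09)/2 × 1 = 7.515
  [1.5→5.5]: (9.09+3.58)/2 × 4 = 25.34
  [5.5→9.5]: (3.58+1.02)/2 × 4 = 9.2
  [9.5→11.5]: (1.02+0.54)/2 × 2 = 1.56
  [11.5→15.5]: (0.54+0.15)/2 × 4 = 1.38
  [15.5→16]: (0.15+0.13)/2 × 0.5 = 0.07
  Sum = 46.55 mg/L·h
Extrapolated tail: C_last / k_e = 0.13 / 0.316 = 0.411
AUC_0→∞ = 46.55 + 0.411 = 46.961 mg/L·h

AUC = 47.0 mg/L·h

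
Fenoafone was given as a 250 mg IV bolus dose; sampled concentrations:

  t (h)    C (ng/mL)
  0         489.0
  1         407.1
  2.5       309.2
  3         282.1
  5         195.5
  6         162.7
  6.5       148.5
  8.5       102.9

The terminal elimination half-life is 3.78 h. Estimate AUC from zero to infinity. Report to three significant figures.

Trapezoidal AUC_0→8.5:
  [0→1]: (489.0+407.1)/2 × 1 = 448.05
  [1→2.5]: (407.1+309.2)/2 × 1.5 = 537.225
  [2.5→3]: (309.2+282.1)/2 × 0.5 = 147.825
  [3→5]: (282.1+195.5)/2 × 2 = 477.6
  [5→6]: (195.5+162.7)/2 × 1 = 179.1
  [6→6.5]: (162.7+148.5)/2 × 0.5 = 77.8
  [6.5→8.5]: (148.5+102.9)/2 × 2 = 251.4
  Sum = 2119.0 ng/mL·h
k_e = ln2 / t½ = 0.693147 / 3.78 = 0.1834 h^-1
Extrapolated tail: C_last / k_e = 102.9 / 0.1834 = 561.069
AUC_0→∞ = 2119.0 + 561.069 = 2680.069 ng/mL·h

AUC = 2680 ng/mL·h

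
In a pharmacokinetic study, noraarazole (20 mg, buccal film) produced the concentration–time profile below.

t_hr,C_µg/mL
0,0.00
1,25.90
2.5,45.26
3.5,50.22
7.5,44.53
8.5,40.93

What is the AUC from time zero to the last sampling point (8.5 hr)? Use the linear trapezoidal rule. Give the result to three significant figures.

Trapezoidal AUC_0→8.5:
  [0→1]: (0.00+25.90)/2 × 1 = 12.95
  [1→2.5]: (25.90+45.26)/2 × 1.5 = 53.37
  [2.5→3.5]: (45.26+50.22)/2 × 1 = 47.74
  [3.5→7.5]: (50.22+44.53)/2 × 4 = 189.5
  [7.5→8.5]: (44.53+40.93)/2 × 1 = 42.73
  Sum = 346.29 µg/mL·hr

AUC = 346 µg/mL·hr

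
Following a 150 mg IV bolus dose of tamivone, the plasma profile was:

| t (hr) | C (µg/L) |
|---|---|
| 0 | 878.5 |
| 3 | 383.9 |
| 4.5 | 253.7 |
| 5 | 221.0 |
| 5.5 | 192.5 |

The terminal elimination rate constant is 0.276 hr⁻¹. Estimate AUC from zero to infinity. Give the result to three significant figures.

AUC = 3290 µg/L·hr

Trapezoidal AUC_0→5.5:
  [0→3]: (878.5+383.9)/2 × 3 = 1893.6
  [3→4.5]: (383.9+253.7)/2 × 1.5 = 478.2
  [4.5→5]: (253.7+221.0)/2 × 0.5 = 118.675
  [5→5.5]: (221.0+192.5)/2 × 0.5 = 103.375
  Sum = 2593.85 µg/L·hr
Extrapolated tail: C_last / k_e = 192.5 / 0.276 = 697.464
AUC_0→∞ = 2593.85 + 697.464 = 3291.314 µg/L·hr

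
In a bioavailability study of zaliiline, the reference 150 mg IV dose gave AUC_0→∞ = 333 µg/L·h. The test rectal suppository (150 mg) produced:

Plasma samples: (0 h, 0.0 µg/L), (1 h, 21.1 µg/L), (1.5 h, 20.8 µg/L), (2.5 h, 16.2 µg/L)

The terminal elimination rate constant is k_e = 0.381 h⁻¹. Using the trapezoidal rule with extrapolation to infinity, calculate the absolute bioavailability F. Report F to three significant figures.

F = 0.246

Trapezoidal AUC_0→2.5 (rectal suppository):
  [0→1]: (0.0+21.1)/2 × 1 = 10.55
  [1→1.5]: (21.1+20.8)/2 × 0.5 = 10.475
  [1.5→2.5]: (20.8+16.2)/2 × 1 = 18.5
  Sum = 39.525 µg/L·h
Tail: C_last/k_e = 16.2/0.381 = 42.520
AUC_0→∞ (rectal suppository) = 39.525 + 42.520 = 82.045 µg/L·h
F = (AUC_ev/D_ev)/(AUC_iv/D_iv) = (82.045/150)/(333/150) = 0.546967/2.22 = 0.2464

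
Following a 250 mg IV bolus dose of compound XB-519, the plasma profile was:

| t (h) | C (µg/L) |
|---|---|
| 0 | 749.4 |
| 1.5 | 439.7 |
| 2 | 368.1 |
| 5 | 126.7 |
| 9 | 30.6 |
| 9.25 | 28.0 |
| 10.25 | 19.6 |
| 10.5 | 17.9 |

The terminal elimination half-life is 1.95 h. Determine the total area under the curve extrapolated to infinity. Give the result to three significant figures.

AUC = 2240 µg/L·h

Trapezoidal AUC_0→10.5:
  [0→1.5]: (749.4+439.7)/2 × 1.5 = 891.825
  [1.5→2]: (439.7+368.1)/2 × 0.5 = 201.95
  [2→5]: (368.1+126.7)/2 × 3 = 742.2
  [5→9]: (126.7+30.6)/2 × 4 = 314.6
  [9→9.25]: (30.6+28.0)/2 × 0.25 = 7.325
  [9.25→10.25]: (28.0+19.6)/2 × 1 = 23.8
  [10.25→10.5]: (19.6+17.9)/2 × 0.25 = 4.6875
  Sum = 2186.3875 µg/L·h
k_e = ln2 / t½ = 0.693147 / 1.95 = 0.3555 h^-1
Extrapolated tail: C_last / k_e = 17.9 / 0.3555 = 50.352
AUC_0→∞ = 2186.3875 + 50.352 = 2236.7395 µg/L·h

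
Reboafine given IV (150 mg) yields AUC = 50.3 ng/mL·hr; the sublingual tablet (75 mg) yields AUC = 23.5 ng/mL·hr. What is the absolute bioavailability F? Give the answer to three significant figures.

F = (AUC_ev / D_ev) / (AUC_iv / D_iv)
  = (23.5/75) / (50.3/150)
  = 0.313333 / 0.335333 = 0.9344

F = 0.934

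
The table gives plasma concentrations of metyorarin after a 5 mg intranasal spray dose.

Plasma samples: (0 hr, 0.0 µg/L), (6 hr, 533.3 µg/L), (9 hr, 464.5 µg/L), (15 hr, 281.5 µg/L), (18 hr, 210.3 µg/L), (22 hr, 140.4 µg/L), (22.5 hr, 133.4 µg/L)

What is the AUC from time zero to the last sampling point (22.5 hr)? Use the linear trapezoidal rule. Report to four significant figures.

AUC = 6842 µg/L·hr

Trapezoidal AUC_0→22.5:
  [0→6]: (0.0+533.3)/2 × 6 = 1599.9
  [6→9]: (533.3+464.5)/2 × 3 = 1496.7
  [9→15]: (464.5+281.5)/2 × 6 = 2238.0
  [15→18]: (281.5+210.3)/2 × 3 = 737.7
  [18→22]: (210.3+140.4)/2 × 4 = 701.4
  [22→22.5]: (140.4+133.4)/2 × 0.5 = 68.45
  Sum = 6842.15 µg/L·hr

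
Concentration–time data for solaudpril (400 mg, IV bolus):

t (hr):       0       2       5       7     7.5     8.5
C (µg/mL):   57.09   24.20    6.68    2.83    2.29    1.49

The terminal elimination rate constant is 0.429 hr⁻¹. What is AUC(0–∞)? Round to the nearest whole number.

Trapezoidal AUC_0→8.5:
  [0→2]: (57.09+24.20)/2 × 2 = 81.29
  [2→5]: (24.20+6.68)/2 × 3 = 46.32
  [5→7]: (6.68+2.83)/2 × 2 = 9.51
  [7→7.5]: (2.83+2.29)/2 × 0.5 = 1.28
  [7.5→8.5]: (2.29+1.49)/2 × 1 = 1.89
  Sum = 140.29 µg/mL·hr
Extrapolated tail: C_last / k_e = 1.49 / 0.429 = 3.473
AUC_0→∞ = 140.29 + 3.473 = 143.763 µg/mL·hr

AUC = 144 µg/mL·hr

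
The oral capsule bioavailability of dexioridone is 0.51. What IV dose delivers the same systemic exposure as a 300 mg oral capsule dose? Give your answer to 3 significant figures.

Systemic exposure from an extravascular dose = F × D_ev, so the equivalent IV dose is F × D_ev.
D_iv = F × D_ev = 0.51 × 300 = 153 mg

D_iv = 153 mg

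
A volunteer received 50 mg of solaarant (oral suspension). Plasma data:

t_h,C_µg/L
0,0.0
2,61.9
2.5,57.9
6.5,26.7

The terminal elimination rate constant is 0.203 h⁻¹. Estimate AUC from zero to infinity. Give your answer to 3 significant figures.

AUC = 393 µg/L·h

Trapezoidal AUC_0→6.5:
  [0→2]: (0.0+61.9)/2 × 2 = 61.9
  [2→2.5]: (61.9+57.9)/2 × 0.5 = 29.95
  [2.5→6.5]: (57.9+26.7)/2 × 4 = 169.2
  Sum = 261.05 µg/L·h
Extrapolated tail: C_last / k_e = 26.7 / 0.203 = 131.527
AUC_0→∞ = 261.05 + 131.527 = 392.577 µg/L·h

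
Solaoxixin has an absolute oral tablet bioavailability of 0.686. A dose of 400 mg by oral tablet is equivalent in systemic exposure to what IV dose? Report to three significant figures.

Systemic exposure from an extravascular dose = F × D_ev, so the equivalent IV dose is F × D_ev.
D_iv = F × D_ev = 0.686 × 400 = 274.4 mg

D_iv = 274 mg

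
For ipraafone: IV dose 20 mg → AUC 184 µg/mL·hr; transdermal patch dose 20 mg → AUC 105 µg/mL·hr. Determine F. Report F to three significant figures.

F = (AUC_ev / D_ev) / (AUC_iv / D_iv)
  = (105/20) / (184/20)
  = 5.25 / 9.2 = 0.5707

F = 0.571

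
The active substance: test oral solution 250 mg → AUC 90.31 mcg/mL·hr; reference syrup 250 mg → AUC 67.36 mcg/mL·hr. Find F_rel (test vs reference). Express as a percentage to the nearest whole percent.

F_rel = 134%

F_rel = (AUC_test/D_test) / (AUC_ref/D_ref)
      = (90.31/250) / (67.36/250)
      = 0.36124 / 0.26944 = 1.3407 = 134.07%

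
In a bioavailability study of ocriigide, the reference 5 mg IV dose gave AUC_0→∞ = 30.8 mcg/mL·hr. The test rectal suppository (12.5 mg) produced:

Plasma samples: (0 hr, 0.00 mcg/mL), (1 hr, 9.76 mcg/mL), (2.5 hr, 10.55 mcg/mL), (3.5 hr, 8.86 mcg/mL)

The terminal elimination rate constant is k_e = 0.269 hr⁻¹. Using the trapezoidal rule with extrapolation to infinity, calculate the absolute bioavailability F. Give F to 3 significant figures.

F = 0.815

Trapezoidal AUC_0→3.5 (rectal suppository):
  [0→1]: (0.00+9.76)/2 × 1 = 4.88
  [1→2.5]: (9.76+10.55)/2 × 1.5 = 15.2325
  [2.5→3.5]: (10.55+8.86)/2 × 1 = 9.705
  Sum = 29.8175 mcg/mL·hr
Tail: C_last/k_e = 8.86/0.269 = 32.937
AUC_0→∞ (rectal suppository) = 29.8175 + 32.937 = 62.7545 mcg/mL·hr
F = (AUC_ev/D_ev)/(AUC_iv/D_iv) = (62.7545/12.5)/(30.8/5) = 5.02036/6.16 = 0.8150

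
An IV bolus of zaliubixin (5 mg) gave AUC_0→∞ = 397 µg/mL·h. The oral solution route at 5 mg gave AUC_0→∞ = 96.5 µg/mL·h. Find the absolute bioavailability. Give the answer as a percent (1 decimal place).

F = (AUC_ev / D_ev) / (AUC_iv / D_iv)
  = (96.5/5) / (397/5)
  = 19.3 / 79.4 = 0.2431
  = 24.31%

F = 24.3%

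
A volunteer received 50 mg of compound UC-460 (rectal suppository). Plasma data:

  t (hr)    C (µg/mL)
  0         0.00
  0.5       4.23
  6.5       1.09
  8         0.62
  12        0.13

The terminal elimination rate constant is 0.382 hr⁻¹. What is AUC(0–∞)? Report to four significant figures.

AUC = 20.14 µg/mL·hr

Trapezoidal AUC_0→12:
  [0→0.5]: (0.00+4.23)/2 × 0.5 = 1.0575
  [0.5→6.5]: (4.23+1.09)/2 × 6 = 15.96
  [6.5→8]: (1.09+0.62)/2 × 1.5 = 1.2825
  [8→12]: (0.62+0.13)/2 × 4 = 1.5
  Sum = 19.8 µg/mL·hr
Extrapolated tail: C_last / k_e = 0.13 / 0.382 = 0.340
AUC_0→∞ = 19.8 + 0.340 = 20.14 µg/mL·hr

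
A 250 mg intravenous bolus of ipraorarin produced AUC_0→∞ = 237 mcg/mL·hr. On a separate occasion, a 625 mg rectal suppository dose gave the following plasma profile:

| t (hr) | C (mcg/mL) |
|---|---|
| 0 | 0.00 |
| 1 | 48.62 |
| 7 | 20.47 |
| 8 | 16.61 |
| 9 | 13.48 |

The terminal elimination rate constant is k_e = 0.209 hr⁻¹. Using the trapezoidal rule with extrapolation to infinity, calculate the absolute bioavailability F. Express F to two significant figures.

Trapezoidal AUC_0→9 (rectal suppository):
  [0→1]: (0.00+48.62)/2 × 1 = 24.31
  [1→7]: (48.62+20.47)/2 × 6 = 207.27
  [7→8]: (20.47+16.61)/2 × 1 = 18.54
  [8→9]: (16.61+13.48)/2 × 1 = 15.045
  Sum = 265.165 mcg/mL·hr
Tail: C_last/k_e = 13.48/0.209 = 64.498
AUC_0→∞ (rectal suppository) = 265.165 + 64.498 = 329.663 mcg/mL·hr
F = (AUC_ev/D_ev)/(AUC_iv/D_iv) = (329.663/625)/(237/250) = 0.5274608/0.948 = 0.5564

F = 0.56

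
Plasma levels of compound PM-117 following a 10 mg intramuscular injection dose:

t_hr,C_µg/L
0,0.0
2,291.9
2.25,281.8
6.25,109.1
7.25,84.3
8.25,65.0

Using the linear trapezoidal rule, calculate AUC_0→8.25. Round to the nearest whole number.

AUC = 1317 µg/L·hr

Trapezoidal AUC_0→8.25:
  [0→2]: (0.0+291.9)/2 × 2 = 291.9
  [2→2.25]: (291.9+281.8)/2 × 0.25 = 71.7125
  [2.25→6.25]: (281.8+109.1)/2 × 4 = 781.8
  [6.25→7.25]: (109.1+84.3)/2 × 1 = 96.7
  [7.25→8.25]: (84.3+65.0)/2 × 1 = 74.65
  Sum = 1316.7625 µg/L·hr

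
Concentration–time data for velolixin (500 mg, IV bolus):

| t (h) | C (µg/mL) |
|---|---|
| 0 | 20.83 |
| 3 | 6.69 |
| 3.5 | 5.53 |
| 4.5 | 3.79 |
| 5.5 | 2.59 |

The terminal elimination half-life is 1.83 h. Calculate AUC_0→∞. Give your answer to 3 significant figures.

Trapezoidal AUC_0→5.5:
  [0→3]: (20.83+6.69)/2 × 3 = 41.28
  [3→3.5]: (6.69+5.53)/2 × 0.5 = 3.055
  [3.5→4.5]: (5.53+3.79)/2 × 1 = 4.66
  [4.5→5.5]: (3.79+2.59)/2 × 1 = 3.19
  Sum = 52.185 µg/mL·h
k_e = ln2 / t½ = 0.693147 / 1.83 = 0.3788 h^-1
Extrapolated tail: C_last / k_e = 2.59 / 0.3788 = 6.837
AUC_0→∞ = 52.185 + 6.837 = 59.022 µg/mL·h

AUC = 59.0 µg/mL·h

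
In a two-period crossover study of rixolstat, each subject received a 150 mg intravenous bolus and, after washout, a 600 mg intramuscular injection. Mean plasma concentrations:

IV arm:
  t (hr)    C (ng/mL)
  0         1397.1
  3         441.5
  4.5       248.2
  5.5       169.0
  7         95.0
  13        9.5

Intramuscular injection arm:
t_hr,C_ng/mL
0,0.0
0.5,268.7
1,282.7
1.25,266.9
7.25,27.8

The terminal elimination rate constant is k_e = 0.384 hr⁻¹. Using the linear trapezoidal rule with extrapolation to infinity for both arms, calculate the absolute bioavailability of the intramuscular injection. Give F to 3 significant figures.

F = 0.0765

Trapezoidal AUC_0→13 (IV):
  [0→3]: (1397.1+441.5)/2 × 3 = 2757.9
  [3→4.5]: (441.5+248.2)/2 × 1.5 = 517.275
  [4.5→5.5]: (248.2+169.0)/2 × 1 = 208.6
  [5.5→7]: (169.0+95.0)/2 × 1.5 = 198.0
  [7→13]: (95.0+9.5)/2 × 6 = 313.5
  Sum = 3995.275 ng/mL·hr
IV tail: 9.5/0.384 = 24.740; AUC_iv,0→∞ = 3995.275 + 24.740 = 4020.015 ng/mL·hr
Trapezoidal AUC_0→7.25 (intramuscular injection):
  [0→0.5]: (0.0+268.7)/2 × 0.5 = 67.175
  [0.5→1]: (268.7+282.7)/2 × 0.5 = 137.85
  [1→1.25]: (282.7+266.9)/2 × 0.25 = 68.7
  [1.25→7.25]: (266.9+27.8)/2 × 6 = 884.1
  Sum = 1157.825 ng/mL·hr
intramuscular injection tail: 27.8/0.384 = 72.396; AUC_ev,0→∞ = 1157.825 + 72.396 = 1230.221 ng/mL·hr
F = (AUC_ev/D_ev)/(AUC_iv/D_iv) = (1230.221/600)/(4020.015/150) = 2.05037/26.8001 = 0.0765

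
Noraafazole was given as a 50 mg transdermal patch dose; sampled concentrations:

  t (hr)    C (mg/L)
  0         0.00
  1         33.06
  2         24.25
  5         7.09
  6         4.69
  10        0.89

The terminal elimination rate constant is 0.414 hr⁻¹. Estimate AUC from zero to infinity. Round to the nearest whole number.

AUC = 111 mg/L·hr

Trapezoidal AUC_0→10:
  [0→1]: (0.00+33.06)/2 × 1 = 16.53
  [1→2]: (33.06+24.25)/2 × 1 = 28.655
  [2→5]: (24.25+7.09)/2 × 3 = 47.01
  [5→6]: (7.09+4.69)/2 × 1 = 5.89
  [6→10]: (4.69+0.89)/2 × 4 = 11.16
  Sum = 109.245 mg/L·hr
Extrapolated tail: C_last / k_e = 0.89 / 0.414 = 2.150
AUC_0→∞ = 109.245 + 2.150 = 111.395 mg/L·hr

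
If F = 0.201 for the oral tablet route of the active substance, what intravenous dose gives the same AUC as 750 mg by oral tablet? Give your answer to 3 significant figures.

D_iv = 151 mg

Systemic exposure from an extravascular dose = F × D_ev, so the equivalent IV dose is F × D_ev.
D_iv = F × D_ev = 0.201 × 750 = 150.75 mg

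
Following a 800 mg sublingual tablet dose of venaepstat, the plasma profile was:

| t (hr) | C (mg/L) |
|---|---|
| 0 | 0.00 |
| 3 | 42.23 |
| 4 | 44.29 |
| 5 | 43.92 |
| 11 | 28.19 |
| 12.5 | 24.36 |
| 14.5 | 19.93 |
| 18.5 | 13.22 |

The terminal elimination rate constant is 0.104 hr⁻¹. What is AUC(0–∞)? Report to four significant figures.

Trapezoidal AUC_0→18.5:
  [0→3]: (0.00+42.23)/2 × 3 = 63.345
  [3→4]: (42.23+44.29)/2 × 1 = 43.26
  [4→5]: (44.29+43.92)/2 × 1 = 44.105
  [5→11]: (43.92+28.19)/2 × 6 = 216.33
  [11→12.5]: (28.19+24.36)/2 × 1.5 = 39.4125
  [12.5→14.5]: (24.36+19.93)/2 × 2 = 44.29
  [14.5→18.5]: (19.93+13.22)/2 × 4 = 66.3
  Sum = 517.0425 mg/L·hr
Extrapolated tail: C_last / k_e = 13.22 / 0.104 = 127.115
AUC_0→∞ = 517.0425 + 127.115 = 644.1575 mg/L·hr

AUC = 644.2 mg/L·hr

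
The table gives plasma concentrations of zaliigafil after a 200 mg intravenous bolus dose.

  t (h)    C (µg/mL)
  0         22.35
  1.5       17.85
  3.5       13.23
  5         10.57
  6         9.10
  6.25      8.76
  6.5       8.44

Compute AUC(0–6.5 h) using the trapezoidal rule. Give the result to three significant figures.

Trapezoidal AUC_0→6.5:
  [0→1.5]: (22.35+17.85)/2 × 1.5 = 30.15
  [1.5→3.5]: (17.85+13.23)/2 × 2 = 31.08
  [3.5→5]: (13.23+10.57)/2 × 1.5 = 17.85
  [5→6]: (10.57+9.10)/2 × 1 = 9.835
  [6→6.25]: (9.10+8.76)/2 × 0.25 = 2.2325
  [6.25→6.5]: (8.76+8.44)/2 × 0.25 = 2.15
  Sum = 93.2975 µg/mL·h

AUC = 93.3 µg/mL·h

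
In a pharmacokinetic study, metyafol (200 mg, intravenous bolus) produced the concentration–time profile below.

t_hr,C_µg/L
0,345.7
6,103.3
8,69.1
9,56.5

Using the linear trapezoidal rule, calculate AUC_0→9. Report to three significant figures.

AUC = 1580 µg/L·hr

Trapezoidal AUC_0→9:
  [0→6]: (345.7+103.3)/2 × 6 = 1347.0
  [6→8]: (103.3+69.1)/2 × 2 = 172.4
  [8→9]: (69.1+56.5)/2 × 1 = 62.8
  Sum = 1582.2 µg/L·hr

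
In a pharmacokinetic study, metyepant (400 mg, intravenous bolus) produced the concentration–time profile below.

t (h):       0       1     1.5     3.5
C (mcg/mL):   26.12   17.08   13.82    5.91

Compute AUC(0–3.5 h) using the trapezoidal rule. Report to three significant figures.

AUC = 49.1 mcg/mL·h

Trapezoidal AUC_0→3.5:
  [0→1]: (26.12+17.08)/2 × 1 = 21.6
  [1→1.5]: (17.08+13.82)/2 × 0.5 = 7.725
  [1.5→3.5]: (13.82+5.91)/2 × 2 = 19.73
  Sum = 49.055 mcg/mL·h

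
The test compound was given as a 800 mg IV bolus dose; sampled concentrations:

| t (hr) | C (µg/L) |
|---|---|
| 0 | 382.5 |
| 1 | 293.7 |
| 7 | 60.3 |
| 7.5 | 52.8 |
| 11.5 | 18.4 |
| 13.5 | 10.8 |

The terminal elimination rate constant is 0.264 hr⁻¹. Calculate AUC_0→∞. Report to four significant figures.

Trapezoidal AUC_0→13.5:
  [0→1]: (382.5+293.7)/2 × 1 = 338.1
  [1→7]: (293.7+60.3)/2 × 6 = 1062.0
  [7→7.5]: (60.3+52.8)/2 × 0.5 = 28.275
  [7.5→11.5]: (52.8+18.4)/2 × 4 = 142.4
  [11.5→13.5]: (18.4+10.8)/2 × 2 = 29.2
  Sum = 1599.975 µg/L·hr
Extrapolated tail: C_last / k_e = 10.8 / 0.264 = 40.909
AUC_0→∞ = 1599.975 + 40.909 = 1640.884 µg/L·hr

AUC = 1641 µg/L·hr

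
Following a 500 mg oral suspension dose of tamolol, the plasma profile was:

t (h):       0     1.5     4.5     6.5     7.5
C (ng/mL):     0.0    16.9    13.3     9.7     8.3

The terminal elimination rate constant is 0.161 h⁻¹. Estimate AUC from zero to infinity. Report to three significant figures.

Trapezoidal AUC_0→7.5:
  [0→1.5]: (0.0+16.9)/2 × 1.5 = 12.675
  [1.5→4.5]: (16.9+13.3)/2 × 3 = 45.3
  [4.5→6.5]: (13.3+9.7)/2 × 2 = 23.0
  [6.5→7.5]: (9.7+8.3)/2 × 1 = 9.0
  Sum = 89.975 ng/mL·h
Extrapolated tail: C_last / k_e = 8.3 / 0.161 = 51.553
AUC_0→∞ = 89.975 + 51.553 = 141.528 ng/mL·h

AUC = 142 ng/mL·h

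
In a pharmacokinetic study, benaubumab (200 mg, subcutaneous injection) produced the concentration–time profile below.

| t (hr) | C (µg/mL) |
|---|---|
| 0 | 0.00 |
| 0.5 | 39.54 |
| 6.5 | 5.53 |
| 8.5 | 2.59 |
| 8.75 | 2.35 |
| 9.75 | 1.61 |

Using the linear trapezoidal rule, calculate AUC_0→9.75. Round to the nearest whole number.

Trapezoidal AUC_0→9.75:
  [0→0.5]: (0.00+39.54)/2 × 0.5 = 9.885
  [0.5→6.5]: (39.54+5.53)/2 × 6 = 135.21
  [6.5→8.5]: (5.53+2.59)/2 × 2 = 8.12
  [8.5→8.75]: (2.59+2.35)/2 × 0.25 = 0.6175
  [8.75→9.75]: (2.35+1.61)/2 × 1 = 1.98
  Sum = 155.8125 µg/mL·hr

AUC = 156 µg/mL·hr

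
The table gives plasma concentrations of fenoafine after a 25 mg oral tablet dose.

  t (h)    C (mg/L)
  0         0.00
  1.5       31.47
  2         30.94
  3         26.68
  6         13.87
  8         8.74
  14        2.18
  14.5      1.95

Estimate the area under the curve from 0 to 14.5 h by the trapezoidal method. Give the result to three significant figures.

Trapezoidal AUC_0→14.5:
  [0→1.5]: (0.00+31.47)/2 × 1.5 = 23.6025
  [1.5→2]: (31.47+30.94)/2 × 0.5 = 15.6025
  [2→3]: (30.94+26.68)/2 × 1 = 28.81
  [3→6]: (26.68+13.87)/2 × 3 = 60.825
  [6→8]: (13.87+8.74)/2 × 2 = 22.61
  [8→14]: (8.74+2.18)/2 × 6 = 32.76
  [14→14.5]: (2.18+1.95)/2 × 0.5 = 1.0325
  Sum = 185.2425 mg/L·h

AUC = 185 mg/L·h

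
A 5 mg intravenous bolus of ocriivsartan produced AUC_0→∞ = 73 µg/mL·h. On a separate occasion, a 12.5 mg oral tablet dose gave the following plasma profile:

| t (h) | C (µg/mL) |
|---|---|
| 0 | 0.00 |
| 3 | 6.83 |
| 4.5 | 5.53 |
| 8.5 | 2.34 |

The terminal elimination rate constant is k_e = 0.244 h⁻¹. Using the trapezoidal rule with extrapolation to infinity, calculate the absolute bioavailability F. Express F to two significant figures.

F = 0.25

Trapezoidal AUC_0→8.5 (oral tablet):
  [0→3]: (0.00+6.83)/2 × 3 = 10.245
  [3→4.5]: (6.83+5.53)/2 × 1.5 = 9.27
  [4.5→8.5]: (5.53+2.34)/2 × 4 = 15.74
  Sum = 35.255 µg/mL·h
Tail: C_last/k_e = 2.34/0.244 = 9.590
AUC_0→∞ (oral tablet) = 35.255 + 9.590 = 44.845 µg/mL·h
F = (AUC_ev/D_ev)/(AUC_iv/D_iv) = (44.845/12.5)/(73/5) = 3.5876/14.6 = 0.2457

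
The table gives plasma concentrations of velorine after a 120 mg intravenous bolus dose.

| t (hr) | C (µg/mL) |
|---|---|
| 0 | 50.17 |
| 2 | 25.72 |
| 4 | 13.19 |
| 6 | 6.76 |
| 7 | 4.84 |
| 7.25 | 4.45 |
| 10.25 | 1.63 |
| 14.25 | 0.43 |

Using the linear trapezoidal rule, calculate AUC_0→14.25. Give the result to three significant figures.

AUC = 155 µg/mL·hr

Trapezoidal AUC_0→14.25:
  [0→2]: (50.17+25.72)/2 × 2 = 75.89
  [2→4]: (25.72+13.19)/2 × 2 = 38.91
  [4→6]: (13.19+6.76)/2 × 2 = 19.95
  [6→7]: (6.76+4.84)/2 × 1 = 5.8
  [7→7.25]: (4.84+4.45)/2 × 0.25 = 1.16125
  [7.25→10.25]: (4.45+1.63)/2 × 3 = 9.12
  [10.25→14.25]: (1.63+0.43)/2 × 4 = 4.12
  Sum = 154.95125 µg/mL·hr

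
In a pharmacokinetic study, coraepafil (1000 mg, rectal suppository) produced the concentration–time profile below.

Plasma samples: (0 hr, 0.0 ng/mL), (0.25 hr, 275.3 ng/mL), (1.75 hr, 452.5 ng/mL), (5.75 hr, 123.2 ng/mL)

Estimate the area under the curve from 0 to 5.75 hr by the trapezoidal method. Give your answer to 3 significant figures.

Trapezoidal AUC_0→5.75:
  [0→0.25]: (0.0+275.3)/2 × 0.25 = 34.4125
  [0.25→1.75]: (275.3+452.5)/2 × 1.5 = 545.85
  [1.75→5.75]: (452.5+123.2)/2 × 4 = 1151.4
  Sum = 1731.6625 ng/mL·hr

AUC = 1730 ng/mL·hr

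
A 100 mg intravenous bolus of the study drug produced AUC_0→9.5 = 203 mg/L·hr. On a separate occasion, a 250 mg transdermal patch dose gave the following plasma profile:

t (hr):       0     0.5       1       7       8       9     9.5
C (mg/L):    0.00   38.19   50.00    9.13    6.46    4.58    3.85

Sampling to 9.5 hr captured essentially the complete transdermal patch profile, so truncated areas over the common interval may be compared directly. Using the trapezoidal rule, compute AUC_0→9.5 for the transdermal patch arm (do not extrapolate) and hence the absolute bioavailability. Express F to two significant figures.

F = 0.44

Trapezoidal AUC_0→9.5 (transdermal patch):
  [0→0.5]: (0.00+38.19)/2 × 0.5 = 9.5475
  [0.5→1]: (38.19+50.00)/2 × 0.5 = 22.0475
  [1→7]: (50.00+9.13)/2 × 6 = 177.39
  [7→8]: (9.13+6.46)/2 × 1 = 7.795
  [8→9]: (6.46+4.58)/2 × 1 = 5.52
  [9→9.5]: (4.58+3.85)/2 × 0.5 = 2.1075
  Sum = 224.4075 mg/L·hr
F = (AUC_ev/D_ev)/(AUC_iv/D_iv) = (224.4075/250)/(203/100) = 0.89763/2.03 = 0.4422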